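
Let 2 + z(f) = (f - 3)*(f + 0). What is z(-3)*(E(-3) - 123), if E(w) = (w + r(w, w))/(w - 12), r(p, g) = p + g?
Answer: -9792/5 ≈ -1958.4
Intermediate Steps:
r(p, g) = g + p
z(f) = -2 + f*(-3 + f) (z(f) = -2 + (f - 3)*(f + 0) = -2 + (-3 + f)*f = -2 + f*(-3 + f))
E(w) = 3*w/(-12 + w) (E(w) = (w + (w + w))/(w - 12) = (w + 2*w)/(-12 + w) = (3*w)/(-12 + w) = 3*w/(-12 + w))
z(-3)*(E(-3) - 123) = (-2 + (-3)**2 - 3*(-3))*(3*(-3)/(-12 - 3) - 123) = (-2 + 9 + 9)*(3*(-3)/(-15) - 123) = 16*(3*(-3)*(-1/15) - 123) = 16*(3/5 - 123) = 16*(-612/5) = -9792/5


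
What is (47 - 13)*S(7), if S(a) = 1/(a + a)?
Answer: 17/7 ≈ 2.4286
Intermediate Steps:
S(a) = 1/(2*a)
(47 - 13)*S(7) = (47 - 13)*((1/2)/7) = 34*((1/2)*(1/7)) = 34*(1/14) = 17/7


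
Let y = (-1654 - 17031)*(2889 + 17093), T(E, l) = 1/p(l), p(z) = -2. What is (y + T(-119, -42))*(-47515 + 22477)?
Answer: 9348279581979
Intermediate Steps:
T(E, l) = -½ (T(E, l) = 1/(-2) = -½)
y = -373363670 (y = -18685*19982 = -373363670)
(y + T(-119, -42))*(-47515 + 22477) = (-373363670 - ½)*(-47515 + 22477) = -746727341/2*(-25038) = 9348279581979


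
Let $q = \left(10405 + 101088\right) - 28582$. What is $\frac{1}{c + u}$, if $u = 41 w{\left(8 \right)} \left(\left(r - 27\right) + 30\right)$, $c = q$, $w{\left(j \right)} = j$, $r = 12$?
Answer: $\frac{1}{87831} \approx 1.1386 \cdot 10^{-5}$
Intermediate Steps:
$q = 82911$ ($q = 111493 - 28582 = 82911$)
$c = 82911$
$u = 4920$ ($u = 41 \cdot 8 \left(\left(12 - 27\right) + 30\right) = 328 \left(-15 + 30\right) = 328 \cdot 15 = 4920$)
$\frac{1}{c + u} = \frac{1}{82911 + 4920} = \frac{1}{87831}$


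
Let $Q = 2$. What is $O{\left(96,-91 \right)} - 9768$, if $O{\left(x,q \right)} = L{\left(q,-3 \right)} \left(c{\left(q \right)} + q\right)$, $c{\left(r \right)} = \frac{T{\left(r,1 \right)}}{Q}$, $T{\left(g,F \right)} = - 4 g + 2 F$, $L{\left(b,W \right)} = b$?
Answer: $-18140$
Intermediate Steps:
$c{\left(r \right)} = 1 - 2 r$ ($c{\left(r \right)} = \frac{- 4 r + 2 \cdot 1}{2} = \left(- 4 r + 2\right) \frac{1}{2} = \left(2 - 4 r\right) \frac{1}{2} = 1 - 2 r$)
$O{\left(x,q \right)} = q \left(1 - q\right)$ ($O{\left(x,q \right)} = q \left(\left(1 - 2 q\right) + q\right) = q \left(1 - q\right)$)
$O{\left(96,-91 \right)} - 9768 = - 91 \left(1 - -91\right) - 9768 = - 91 \left(1 + 91\right) - 9768 = \left(-91\right) 92 - 9768 = -8372 - 9768 = -18140$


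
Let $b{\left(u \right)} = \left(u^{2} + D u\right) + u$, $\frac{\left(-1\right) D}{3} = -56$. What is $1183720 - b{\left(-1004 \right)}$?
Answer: $345380$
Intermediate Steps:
$D = 168$ ($D = \left(-3\right) \left(-56\right) = 168$)
$b{\left(u \right)} = u^{2} + 169 u$ ($b{\left(u \right)} = \left(u^{2} + 168 u\right) + u = u^{2} + 169 u$)
$1183720 - b{\left(-1004 \right)} = 1183720 - - 1004 \left(169 - 1004\right) = 1183720 - \left(-1004\right) \left(-835\right) = 1183720 - 838340 = 345380$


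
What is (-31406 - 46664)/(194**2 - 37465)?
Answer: -78070/171 ≈ -456.55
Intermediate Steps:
(-31406 - 46664)/(194**2 - 37465) = -78070/(37636 - 37465) = -78070/171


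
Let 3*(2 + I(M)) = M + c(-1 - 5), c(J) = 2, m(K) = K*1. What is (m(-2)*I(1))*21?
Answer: 42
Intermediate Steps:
m(K) = K
I(M) = -4/3 + M/3 (I(M) = -2 + (M + 2)/3 = -2 + (2 + M)/3 = -2 + (⅔ + M/3) = -4/3 + M/3)
(m(-2)*I(1))*21 = -2*(-4/3 + (⅓)*1)*21 = -2*(-4/3 + ⅓)*21 = -2*(-1)*21 = 2*21 = 42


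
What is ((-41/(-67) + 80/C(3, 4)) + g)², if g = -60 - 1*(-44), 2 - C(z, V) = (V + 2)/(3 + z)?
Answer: 18740241/4489 ≈ 4174.7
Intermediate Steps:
C(z, V) = 2 - (2 + V)/(3 + z) (C(z, V) = 2 - (V + 2)/(3 + z) = 2 - (2 + V)/(3 + z))
g = -16 (g = -60 + 44 = -16)
((-41/(-67) + 80/C(3, 4)) + g)² = ((-41/(-67) + 80/(((4 - 1*4 + 2*3)/(3 + 3)))) - 16)² = ((-41*(-1/67) + 80/(((4 - 4 + 6)/6))) - 16)² = ((41/67 + 80/(((⅙)*6))) - 16)² = ((41/67 + 80/1) - 16)² = ((41/67 + 80*1) - 16)² = ((41/67 + 80) - 16)² = (5401/67 - 16)² = (4329/67)² = 18740241/4489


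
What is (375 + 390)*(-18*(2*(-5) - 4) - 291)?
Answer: -29835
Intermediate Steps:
(375 + 390)*(-18*(2*(-5) - 4) - 291) = 765*(-18*(-10 - 4) - 291) = 765*(-18*(-14) - 291) = 765*(252 - 291) = 765*(-39) = -29835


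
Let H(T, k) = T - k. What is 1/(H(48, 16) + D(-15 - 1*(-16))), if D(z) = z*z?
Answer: 1/33 ≈ 0.030303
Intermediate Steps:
D(z) = z²
1/(H(48, 16) + D(-15 - 1*(-16))) = 1/((48 - 1*16) + (-15 - 1*(-16))²) = 1/((48 - 16) + (-15 + 16)²) = 1/(32 + 1²) = 1/(32 + 1) = 1/33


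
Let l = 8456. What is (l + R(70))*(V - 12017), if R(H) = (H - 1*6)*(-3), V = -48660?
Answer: -501434728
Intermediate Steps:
R(H) = 18 - 3*H (R(H) = (H - 6)*(-3) = (-6 + H)*(-3) = 18 - 3*H)
(l + R(70))*(V - 12017) = (8456 + (18 - 3*70))*(-48660 - 12017) = (8456 + (18 - 210))*(-60677) = (8456 - 192)*(-60677) = 8264*(-60677) = -501434728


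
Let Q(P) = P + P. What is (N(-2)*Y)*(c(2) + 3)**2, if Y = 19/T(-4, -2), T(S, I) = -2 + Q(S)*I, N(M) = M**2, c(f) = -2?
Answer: 38/7 ≈ 5.4286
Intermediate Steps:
Q(P) = 2*P
T(S, I) = -2 + 2*I*S (T(S, I) = -2 + (2*S)*I = -2 + 2*I*S)
Y = 19/14 (Y = 19/(-2 + 2*(-2)*(-4)) = 19/(-2 + 16) = 19/14 ≈ 1.3571)
(N(-2)*Y)*(c(2) + 3)**2 = ((-2)**2*(19/14))*(-2 + 3)**2 = (4*(19/14))*1**2 = (38/7)*1 = 38/7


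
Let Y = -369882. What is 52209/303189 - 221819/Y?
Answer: 28854750043/37381384566 ≈ 0.77190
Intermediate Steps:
52209/303189 - 221819/Y = 52209/303189 - 221819/(-369882) = 52209*(1/303189) - 221819*(-1/369882) = 17403/101063 + 221819/369882 = 28854750043/37381384566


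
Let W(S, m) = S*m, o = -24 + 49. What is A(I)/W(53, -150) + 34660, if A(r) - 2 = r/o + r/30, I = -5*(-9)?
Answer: 51989999/1500 ≈ 34660.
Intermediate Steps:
o = 25
I = 45
A(r) = 2 + 11*r/150 (A(r) = 2 + (r/25 + r/30) = 2 + 11*r/150)
A(I)/W(53, -150) + 34660 = (2 + (11/150)*45)/((53*(-150))) + 34660 = (2 + 33/10)/(-7950) + 34660 = (53/10)*(-1/7950) + 34660 = -1/1500 + 34660 = 51989999/1500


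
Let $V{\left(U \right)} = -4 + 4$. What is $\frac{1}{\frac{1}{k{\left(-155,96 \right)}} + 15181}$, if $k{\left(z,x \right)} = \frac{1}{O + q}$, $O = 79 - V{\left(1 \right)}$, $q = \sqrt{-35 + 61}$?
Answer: $\frac{7630}{116433787} - \frac{\sqrt{26}}{232867574} \approx 6.5509 \cdot 10^{-5}$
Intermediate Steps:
$V{\left(U \right)} = 0$
$q = \sqrt{26} \approx 5.099$
$O = 79$ ($O = 79 - 0 = 79 + 0 = 79$)
$k{\left(z,x \right)} = \frac{1}{79 + \sqrt{26}}$
$\frac{1}{\frac{1}{k{\left(-155,96 \right)}} + 15181} = \frac{1}{\frac{1}{\frac{79}{6215} - \frac{\sqrt{26}}{6215}} + 15181} = \frac{1}{15181 + \frac{1}{\frac{79}{6215} - \frac{\sqrt{26}}{6215}}}$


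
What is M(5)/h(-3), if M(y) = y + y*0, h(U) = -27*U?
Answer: 5/81 ≈ 0.061728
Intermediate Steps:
M(y) = y (M(y) = y + 0 = y)
M(5)/h(-3) = 5/((-27*(-3))) = 5/81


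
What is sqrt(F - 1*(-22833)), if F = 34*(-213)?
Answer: sqrt(15591) ≈ 124.86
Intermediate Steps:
F = -7242
sqrt(F - 1*(-22833)) = sqrt(-7242 - 1*(-22833)) = sqrt(-7242 + 22833) = sqrt(15591)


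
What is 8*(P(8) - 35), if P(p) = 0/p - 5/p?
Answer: -285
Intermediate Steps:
P(p) = -5/p (P(p) = 0 - 5/p = -5/p)
8*(P(8) - 35) = 8*(-5/8 - 35) = 8*(-285/8) = -285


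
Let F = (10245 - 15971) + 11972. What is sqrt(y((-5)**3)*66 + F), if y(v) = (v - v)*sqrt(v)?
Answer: 3*sqrt(694) ≈ 79.032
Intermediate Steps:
y(v) = 0 (y(v) = 0*sqrt(v) = 0)
F = 6246 (F = -5726 + 11972 = 6246)
sqrt(y((-5)**3)*66 + F) = sqrt(0*66 + 6246) = sqrt(0 + 6246) = sqrt(6246) = 3*sqrt(694)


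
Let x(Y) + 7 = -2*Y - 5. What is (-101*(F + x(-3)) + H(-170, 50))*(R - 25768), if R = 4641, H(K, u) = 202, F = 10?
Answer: 4267654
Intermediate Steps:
x(Y) = -12 - 2*Y (x(Y) = -7 + (-2*Y - 5) = -7 + (-5 - 2*Y) = -12 - 2*Y)
(-101*(F + x(-3)) + H(-170, 50))*(R - 25768) = (-101*(10 + (-12 - 2*(-3))) + 202)*(4641 - 25768) = (-101*(10 + (-12 + 6)) + 202)*(-21127) = (-101*(10 - 6) + 202)*(-21127) = (-101*4 + 202)*(-21127) = (-404 + 202)*(-21127) = -202*(-21127) = 4267654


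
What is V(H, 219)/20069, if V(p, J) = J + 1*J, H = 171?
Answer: 438/20069 ≈ 0.021825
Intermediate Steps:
V(p, J) = 2*J (V(p, J) = J + J = 2*J)
V(H, 219)/20069 = (2*219)/20069 = 438*(1/20069) = 438/20069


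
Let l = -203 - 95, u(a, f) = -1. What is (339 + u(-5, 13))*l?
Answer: -100724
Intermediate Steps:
l = -298
(339 + u(-5, 13))*l = (339 - 1)*(-298) = 338*(-298) = -100724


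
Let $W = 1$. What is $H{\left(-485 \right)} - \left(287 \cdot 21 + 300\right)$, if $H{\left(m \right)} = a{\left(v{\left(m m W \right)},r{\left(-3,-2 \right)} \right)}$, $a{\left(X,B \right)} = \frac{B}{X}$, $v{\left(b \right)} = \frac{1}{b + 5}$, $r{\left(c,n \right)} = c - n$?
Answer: $-241557$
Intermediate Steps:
$v{\left(b \right)} = \frac{1}{5 + b}$
$H{\left(m \right)} = -5 - m^{2}$ ($H{\left(m \right)} = \frac{-3 - -2}{\frac{1}{5 + m m 1}} = \frac{-3 + 2}{\frac{1}{5 + m^{2} \cdot 1}} = - \frac{1}{\frac{1}{5 + m^{2}}} = - (5 + m^{2}) = -5 - m^{2}$)
$H{\left(-485 \right)} - \left(287 \cdot 21 + 300\right) = \left(-5 - \left(-485\right)^{2}\right) - \left(287 \cdot 21 + 300\right) = \left(-5 - 235225\right) - \left(6027 + 300\right) = \left(-5 - 235225\right) - 6327 = -235230 - 6327 = -241557$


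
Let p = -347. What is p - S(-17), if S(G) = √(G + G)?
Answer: -347 - I*√34 ≈ -347.0 - 5.831*I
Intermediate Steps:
S(G) = √2*√G (S(G) = √(2*G) = √2*√G)
p - S(-17) = -347 - √2*√(-17) = -347 - √2*I*√17 = -347 - I*√34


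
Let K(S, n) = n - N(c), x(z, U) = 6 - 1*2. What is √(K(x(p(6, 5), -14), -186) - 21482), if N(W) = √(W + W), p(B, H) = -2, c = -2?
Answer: √(-21668 - 2*I) ≈ 0.0068 - 147.2*I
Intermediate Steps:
N(W) = √2*√W (N(W) = √(2*W) = √2*√W)
x(z, U) = 4 (x(z, U) = 6 - 2 = 4)
K(S, n) = n - 2*I (K(S, n) = n - √2*√(-2) = n - √2*I*√2 = n - 2*I)
√(K(x(p(6, 5), -14), -186) - 21482) = √((-186 - 2*I) - 21482) = √(-21668 - 2*I)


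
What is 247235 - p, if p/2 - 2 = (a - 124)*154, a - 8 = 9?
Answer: 280187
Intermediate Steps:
a = 17 (a = 8 + 9 = 17)
p = -32952 (p = 4 + 2*((17 - 124)*154) = 4 + 2*(-107*154) = 4 + 2*(-16478) = 4 - 32956 = -32952)
247235 - p = 247235 - 1*(-32952) = 247235 + 32952 = 280187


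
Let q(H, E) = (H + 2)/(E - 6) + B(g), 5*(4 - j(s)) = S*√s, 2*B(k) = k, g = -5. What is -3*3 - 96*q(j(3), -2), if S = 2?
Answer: 303 - 24*√3/5 ≈ 294.69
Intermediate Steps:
B(k) = k/2
j(s) = 4 - 2*√s/5
q(H, E) = -5/2 + (2 + H)/(-6 + E) (q(H, E) = (H + 2)/(E - 6) + (½)*(-5) = (2 + H)/(-6 + E) - 5/2 = -5/2 + (2 + H)/(-6 + E))
-3*3 - 96*q(j(3), -2) = -3*3 - 96*(17 + (4 - 2*√3/5) - 5/2*(-2))/(-6 - 2) = -9 - 96*(17 + (4 - 2*√3/5) + 5)/(-8) = -9 - (-12)*(26 - 2*√3/5) = -9 - 96*(-13/4 + √3/20) = -9 + (312 - 24*√3/5) = 303 - 24*√3/5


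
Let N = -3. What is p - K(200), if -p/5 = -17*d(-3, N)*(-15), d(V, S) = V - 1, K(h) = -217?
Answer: 5317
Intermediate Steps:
d(V, S) = -1 + V
p = 5100 (p = -5*(-17*(-1 - 3))*(-15) = -5*(-17*(-4))*(-15) = -340*(-15) = -5*(-1020) = 5100)
p - K(200) = 5100 - 1*(-217) = 5100 + 217 = 5317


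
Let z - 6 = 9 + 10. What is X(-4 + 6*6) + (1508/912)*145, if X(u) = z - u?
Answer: 53069/228 ≈ 232.76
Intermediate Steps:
z = 25 (z = 6 + (9 + 10) = 6 + 19 = 25)
X(u) = 25 - u
X(-4 + 6*6) + (1508/912)*145 = (25 - (-4 + 6*6)) + (1508/912)*145 = (25 - (-4 + 36)) + (1508*(1/912))*145 = (25 - 1*32) + (377/228)*145 = (25 - 32) + 54665/228 = -7 + 54665/228 = 53069/228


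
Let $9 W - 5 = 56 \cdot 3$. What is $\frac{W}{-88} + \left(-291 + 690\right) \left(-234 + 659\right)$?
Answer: $\frac{134303227}{792} \approx 1.6957 \cdot 10^{5}$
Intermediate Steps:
$W = \frac{173}{9}$ ($W = \frac{5}{9} + \frac{56 \cdot 3}{9} = \frac{5}{9} + \frac{1}{9} \cdot 168 = \frac{5}{9} + \frac{56}{3} = \frac{173}{9} \approx 19.222$)
$\frac{W}{-88} + \left(-291 + 690\right) \left(-234 + 659\right) = \frac{173}{9 \left(-88\right)} + \left(-291 + 690\right) \left(-234 + 659\right) = \frac{173}{9} \left(- \frac{1}{88}\right) + 399 \cdot 425 = - \frac{173}{792} + 169575 = \frac{134303227}{792}$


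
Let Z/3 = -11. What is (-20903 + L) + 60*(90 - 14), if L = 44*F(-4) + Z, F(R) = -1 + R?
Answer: -16596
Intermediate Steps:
Z = -33 (Z = 3*(-11) = -33)
L = -253 (L = 44*(-1 - 4) - 33 = 44*(-5) - 33 = -220 - 33 = -253)
(-20903 + L) + 60*(90 - 14) = (-20903 - 253) + 60*(90 - 14) = -21156 + 60*76 = -21156 + 4560 = -16596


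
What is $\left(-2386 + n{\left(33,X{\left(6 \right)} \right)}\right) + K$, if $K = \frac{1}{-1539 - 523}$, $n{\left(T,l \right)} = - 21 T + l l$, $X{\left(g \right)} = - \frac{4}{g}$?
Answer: $- \frac{57131843}{18558} \approx -3078.6$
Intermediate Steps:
$n{\left(T,l \right)} = l^{2} - 21 T$ ($n{\left(T,l \right)} = - 21 T + l^{2} = l^{2} - 21 T$)
$K = - \frac{1}{2062}$ ($K = \frac{1}{-2062} = - \frac{1}{2062} \approx -0.00048497$)
$\left(-2386 + n{\left(33,X{\left(6 \right)} \right)}\right) + K = \left(-2386 + \left(\left(- \frac{4}{6}\right)^{2} - 693\right)\right) - \frac{1}{2062} = \left(-2386 - \left(693 - \left(\left(-4\right) \frac{1}{6}\right)^{2}\right)\right) - \frac{1}{2062} = \left(-2386 - \left(693 - \left(- \frac{2}{3}\right)^{2}\right)\right) - \frac{1}{2062} = \left(-2386 + \left(\frac{4}{9} - 693\right)\right) - \frac{1}{2062} = \left(-2386 - \frac{6233}{9}\right) - \frac{1}{2062} = - \frac{27707}{9} - \frac{1}{2062} = - \frac{57131843}{18558}$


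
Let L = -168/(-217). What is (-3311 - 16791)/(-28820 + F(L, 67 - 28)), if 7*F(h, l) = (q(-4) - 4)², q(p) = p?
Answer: 70357/100838 ≈ 0.69772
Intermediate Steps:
L = 24/31 (L = -168*(-1/217) = 24/31 ≈ 0.77419)
F(h, l) = 64/7 (F(h, l) = (-4 - 4)²/7 = (⅐)*(-8)² = (⅐)*64 = 64/7)
(-3311 - 16791)/(-28820 + F(L, 67 - 28)) = (-3311 - 16791)/(-28820 + 64/7) = -20102/(-201676/7) = -20102*(-7/201676) = 70357/100838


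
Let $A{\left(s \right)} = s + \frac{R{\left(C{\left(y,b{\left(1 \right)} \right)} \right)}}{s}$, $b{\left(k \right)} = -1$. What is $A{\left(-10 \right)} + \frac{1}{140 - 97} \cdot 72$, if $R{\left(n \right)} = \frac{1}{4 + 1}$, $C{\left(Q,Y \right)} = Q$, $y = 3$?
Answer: $- \frac{17943}{2150} \approx -8.3456$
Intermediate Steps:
$R{\left(n \right)} = \frac{1}{5}$
$A{\left(s \right)} = s + \frac{1}{5 s}$
$A{\left(-10 \right)} + \frac{1}{140 - 97} \cdot 72 = \left(-10 + \frac{1}{5 \left(-10\right)}\right) + \frac{1}{140 - 97} \cdot 72 = \left(-10 + \frac{1}{5} \left(- \frac{1}{10}\right)\right) + \frac{1}{43} \cdot 72 = \left(-10 - \frac{1}{50}\right) + \frac{1}{43} \cdot 72 = - \frac{501}{50} + \frac{72}{43} = - \frac{17943}{2150}$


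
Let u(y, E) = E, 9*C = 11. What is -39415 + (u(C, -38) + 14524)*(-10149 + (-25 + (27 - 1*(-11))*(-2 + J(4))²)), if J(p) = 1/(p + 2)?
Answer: -1310128154/9 ≈ -1.4557e+8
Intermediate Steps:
C = 11/9 (C = (⅑)*11 = 11/9 ≈ 1.2222)
J(p) = 1/(2 + p)
-39415 + (u(C, -38) + 14524)*(-10149 + (-25 + (27 - 1*(-11))*(-2 + J(4))²)) = -39415 + (-38 + 14524)*(-10149 + (-25 + (27 - 1*(-11))*(-2 + 1/(2 + 4))²)) = -39415 + 14486*(-10149 + (-25 + (27 + 11)*(-2 + 1/6)²)) = -39415 + 14486*(-10149 + (-25 + 38*(-2 + ⅙)²)) = -39415 + 14486*(-10149 + (-25 + 38*(-11/6)²)) = -39415 + 14486*(-10149 + (-25 + 38*(121/36))) = -39415 + 14486*(-10149 + (-25 + 2299/18)) = -39415 + 14486*(-10149 + 1849/18) = -39415 + 14486*(-180833/18) = -39415 - 1309773419/9 = -1310128154/9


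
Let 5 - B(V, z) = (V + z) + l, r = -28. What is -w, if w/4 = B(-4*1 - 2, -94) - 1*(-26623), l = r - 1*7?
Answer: -107052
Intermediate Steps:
l = -35 (l = -28 - 1*7 = -28 - 7 = -35)
B(V, z) = 40 - V - z (B(V, z) = 5 - ((V + z) - 35) = 5 - (-35 + V + z) = 5 + (35 - V - z) = 40 - V - z)
w = 107052 (w = 4*((40 - (-4*1 - 2) - 1*(-94)) - 1*(-26623)) = 4*((40 - (-4 - 2) + 94) + 26623) = 4*((40 - 1*(-6) + 94) + 26623) = 4*((40 + 6 + 94) + 26623) = 4*(140 + 26623) = 4*26763 = 107052)
-w = -1*107052 = -107052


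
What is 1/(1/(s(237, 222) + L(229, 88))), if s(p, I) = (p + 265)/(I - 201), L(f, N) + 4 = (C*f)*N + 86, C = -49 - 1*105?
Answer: -65169344/21 ≈ -3.1033e+6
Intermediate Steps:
C = -154 (C = -49 - 105 = -154)
L(f, N) = 82 - 154*N*f (L(f, N) = -4 + ((-154*f)*N + 86) = -4 + (-154*N*f + 86) = -4 + (86 - 154*N*f) = 82 - 154*N*f)
s(p, I) = (265 + p)/(-201 + I)
1/(1/(s(237, 222) + L(229, 88))) = 1/(1/((265 + 237)/(-201 + 222) + (82 - 154*88*229))) = 1/(1/(502/21 + (82 - 3103408))) = 1/(1/((1/21)*502 - 3103326)) = 1/(1/(502/21 - 3103326)) = 1/(1/(-65169344/21)) = 1/(-21/65169344) = -65169344/21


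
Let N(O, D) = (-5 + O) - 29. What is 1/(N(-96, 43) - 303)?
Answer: -1/433 ≈ -0.0023095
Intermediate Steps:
N(O, D) = -34 + O
1/(N(-96, 43) - 303) = 1/((-34 - 96) - 303) = 1/(-130 - 303) = 1/(-433) = -1/433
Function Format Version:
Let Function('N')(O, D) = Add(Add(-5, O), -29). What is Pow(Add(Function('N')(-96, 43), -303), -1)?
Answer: Rational(-1, 433) ≈ -0.0023095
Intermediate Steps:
Function('N')(O, D) = Add(-34, O)
Pow(Add(Function('N')(-96, 43), -303), -1) = Pow(Add(Add(-34, -96), -303), -1) = Pow(Add(-130, -303), -1) = Pow(-433, -1) = Rational(-1, 433)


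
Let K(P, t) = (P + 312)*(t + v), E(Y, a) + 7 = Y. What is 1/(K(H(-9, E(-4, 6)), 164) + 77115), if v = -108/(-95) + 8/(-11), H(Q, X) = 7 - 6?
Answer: 1045/134361079 ≈ 7.7775e-6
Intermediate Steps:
E(Y, a) = -7 + Y
H(Q, X) = 1
v = 428/1045 (v = -108*(-1/95) + 8*(-1/11) = 108/95 - 8/11 = 428/1045 ≈ 0.40957)
K(P, t) = (312 + P)*(428/1045 + t) (K(P, t) = (P + 312)*(t + 428/1045) = (312 + P)*(428/1045 + t))
1/(K(H(-9, E(-4, 6)), 164) + 77115) = 1/((133536/1045 + 312*164 + (428/1045)*1 + 1*164) + 77115) = 1/((133536/1045 + 51168 + 428/1045 + 164) + 77115) = 1/(53775904/1045 + 77115) = 1/(134361079/1045) = 1045/134361079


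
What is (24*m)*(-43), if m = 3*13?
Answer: -40248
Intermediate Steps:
m = 39
(24*m)*(-43) = (24*39)*(-43) = 936*(-43) = -40248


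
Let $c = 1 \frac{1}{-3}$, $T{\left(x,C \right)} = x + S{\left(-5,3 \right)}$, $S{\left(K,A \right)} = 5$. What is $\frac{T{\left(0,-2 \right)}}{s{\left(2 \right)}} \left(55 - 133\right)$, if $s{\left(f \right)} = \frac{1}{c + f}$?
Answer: $-650$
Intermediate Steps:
$T{\left(x,C \right)} = 5 + x$ ($T{\left(x,C \right)} = x + 5 = 5 + x$)
$c = - \frac{1}{3}$ ($c = 1 \left(- \frac{1}{3}\right) = - \frac{1}{3} \approx -0.33333$)
$s{\left(f \right)} = \frac{1}{- \frac{1}{3} + f}$
$\frac{T{\left(0,-2 \right)}}{s{\left(2 \right)}} \left(55 - 133\right) = \frac{5 + 0}{3 \frac{1}{-1 + 3 \cdot 2}} \left(55 - 133\right) = \frac{5}{3 \frac{1}{-1 + 6}} \left(-78\right) = \frac{5}{3 \cdot \frac{1}{5}} \left(-78\right) = \frac{5}{\frac{3}{5}} \left(-78\right) = 5 \cdot \frac{5}{3} \left(-78\right) = \frac{25}{3} \left(-78\right) = -650$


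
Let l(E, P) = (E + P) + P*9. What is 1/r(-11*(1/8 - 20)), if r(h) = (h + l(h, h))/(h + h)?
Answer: 1/6 ≈ 0.16667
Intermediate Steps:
l(E, P) = E + 10*P (l(E, P) = (E + P) + 9*P = E + 10*P)
r(h) = 6 (r(h) = (h + (h + 10*h))/(h + h) = (h + 11*h)/((2*h)) = (12*h)*(1/(2*h)) = 6)
1/r(-11*(1/8 - 20)) = 1/6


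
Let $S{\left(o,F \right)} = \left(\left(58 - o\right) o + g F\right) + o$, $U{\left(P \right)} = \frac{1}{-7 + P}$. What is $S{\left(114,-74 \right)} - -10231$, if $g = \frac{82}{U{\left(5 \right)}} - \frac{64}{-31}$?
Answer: $\frac{494271}{31} \approx 15944.0$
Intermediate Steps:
$g = - \frac{5020}{31}$ ($g = \frac{82}{\frac{1}{-7 + 5}} - \frac{64}{-31} = \frac{82}{\frac{1}{-2}} - - \frac{64}{31} = \frac{82}{- \frac{1}{2}} + \frac{64}{31} = 82 \left(-2\right) + \frac{64}{31} = -164 + \frac{64}{31} = - \frac{5020}{31} \approx -161.94$)
$S{\left(o,F \right)} = o - \frac{5020 F}{31} + o \left(58 - o\right)$ ($S{\left(o,F \right)} = \left(\left(58 - o\right) o - \frac{5020 F}{31}\right) + o = \left(o \left(58 - o\right) - \frac{5020 F}{31}\right) + o = \left(- \frac{5020 F}{31} + o \left(58 - o\right)\right) + o = o - \frac{5020 F}{31} + o \left(58 - o\right)$)
$S{\left(114,-74 \right)} - -10231 = \left(- 114^{2} + 59 \cdot 114 - - \frac{371480}{31}\right) - -10231 = \left(\left(-1\right) 12996 + 6726 + \frac{371480}{31}\right) + 10231 = \left(-12996 + 6726 + \frac{371480}{31}\right) + 10231 = \frac{177110}{31} + 10231 = \frac{494271}{31}$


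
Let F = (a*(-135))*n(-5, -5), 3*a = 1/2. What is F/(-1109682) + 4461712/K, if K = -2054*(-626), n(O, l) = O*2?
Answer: 137522005269/39634265398 ≈ 3.4698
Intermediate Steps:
a = ⅙ (a = (⅓)/2 = (⅓)*(½) = ⅙ ≈ 0.16667)
n(O, l) = 2*O
K = 1285804
F = 225 (F = ((⅙)*(-135))*(2*(-5)) = -45/2*(-10) = 225)
F/(-1109682) + 4461712/K = 225/(-1109682) + 4461712/1285804 = 225*(-1/1109682) + 4461712*(1/1285804) = -25/123298 + 1115428/321451 = 137522005269/39634265398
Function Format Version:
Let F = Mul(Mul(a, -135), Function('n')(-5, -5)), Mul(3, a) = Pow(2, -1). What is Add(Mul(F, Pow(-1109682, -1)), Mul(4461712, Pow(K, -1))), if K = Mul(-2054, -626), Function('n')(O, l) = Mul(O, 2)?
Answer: Rational(137522005269, 39634265398) ≈ 3.4698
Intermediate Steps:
a = Rational(1, 6) (a = Mul(Rational(1, 3), Pow(2, -1)) = Mul(Rational(1, 3), Rational(1, 2)) = Rational(1, 6) ≈ 0.16667)
Function('n')(O, l) = Mul(2, O)
K = 1285804
F = 225 (F = Mul(Mul(Rational(1, 6), -135), Mul(2, -5)) = Mul(Rational(-45, 2), -10) = 225)
Add(Mul(F, Pow(-1109682, -1)), Mul(4461712, Pow(K, -1))) = Add(Mul(225, Pow(-1109682, -1)), Mul(4461712, Pow(1285804, -1))) = Add(Mul(225, Rational(-1, 1109682)), Mul(4461712, Rational(1, 1285804))) = Add(Rational(-25, 123298), Rational(1115428, 321451)) = Rational(137522005269, 39634265398)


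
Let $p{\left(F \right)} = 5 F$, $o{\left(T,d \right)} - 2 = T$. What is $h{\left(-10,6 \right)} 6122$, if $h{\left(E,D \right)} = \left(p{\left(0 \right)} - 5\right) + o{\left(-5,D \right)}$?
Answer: $-48976$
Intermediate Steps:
$o{\left(T,d \right)} = 2 + T$
$h{\left(E,D \right)} = -8$ ($h{\left(E,D \right)} = \left(5 \cdot 0 - 5\right) + \left(2 - 5\right) = \left(0 - 5\right) - 3 = -5 - 3 = -8$)
$h{\left(-10,6 \right)} 6122 = \left(-8\right) 6122 = -48976$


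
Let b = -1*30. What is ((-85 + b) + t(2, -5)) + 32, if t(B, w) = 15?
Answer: -68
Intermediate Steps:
b = -30
((-85 + b) + t(2, -5)) + 32 = ((-85 - 30) + 15) + 32 = (-115 + 15) + 32 = -100 + 32 = -68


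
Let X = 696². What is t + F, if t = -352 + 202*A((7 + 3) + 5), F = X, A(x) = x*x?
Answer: 529514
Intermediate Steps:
A(x) = x²
X = 484416
F = 484416
t = 45098 (t = -352 + 202*((7 + 3) + 5)² = -352 + 202*(10 + 5)² = -352 + 202*15² = -352 + 202*225 = -352 + 45450 = 45098)
t + F = 45098 + 484416 = 529514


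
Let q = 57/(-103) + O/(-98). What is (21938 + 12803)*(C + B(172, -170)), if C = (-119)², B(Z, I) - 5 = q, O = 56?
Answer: 50686498625/103 ≈ 4.9210e+8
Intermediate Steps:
q = -811/721 (q = 57/(-103) + 56/(-98) = 57*(-1/103) + 56*(-1/98) = -57/103 - 4/7 = -811/721 ≈ -1.1248)
B(Z, I) = 2794/721 (B(Z, I) = 5 - 811/721 = 2794/721)
C = 14161
(21938 + 12803)*(C + B(172, -170)) = (21938 + 12803)*(14161 + 2794/721) = 34741*(10212875/721) = 50686498625/103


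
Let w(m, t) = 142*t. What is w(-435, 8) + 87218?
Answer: 88354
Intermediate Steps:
w(-435, 8) + 87218 = 142*8 + 87218 = 1136 + 87218 = 88354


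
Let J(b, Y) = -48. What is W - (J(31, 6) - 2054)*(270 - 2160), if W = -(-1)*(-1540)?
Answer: -3974320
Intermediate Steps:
W = -1540 (W = -1*1540 = -1540)
W - (J(31, 6) - 2054)*(270 - 2160) = -1540 - (-48 - 2054)*(270 - 2160) = -1540 - (-2102)*(-1890) = -1540 - 1*3972780 = -1540 - 3972780 = -3974320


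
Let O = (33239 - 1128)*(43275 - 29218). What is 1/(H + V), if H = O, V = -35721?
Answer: 1/451348606 ≈ 2.2156e-9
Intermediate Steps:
O = 451384327 (O = 32111*14057 = 451384327)
H = 451384327
1/(H + V) = 1/(451384327 - 35721) = 1/451348606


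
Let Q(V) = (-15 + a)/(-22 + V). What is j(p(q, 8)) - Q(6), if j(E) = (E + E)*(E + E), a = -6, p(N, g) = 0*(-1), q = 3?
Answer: -21/16 ≈ -1.3125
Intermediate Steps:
p(N, g) = 0
j(E) = 4*E² (j(E) = (2*E)*(2*E) = 4*E²)
Q(V) = -21/(-22 + V) (Q(V) = (-15 - 6)/(-22 + V) = -21/(-22 + V))
j(p(q, 8)) - Q(6) = 4*0² - (-21)/(-22 + 6) = 4*0 - (-21)/(-16) = 0 - (-21)*(-1)/16 = 0 - 1*21/16 = 0 - 21/16 = -21/16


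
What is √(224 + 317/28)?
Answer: √46123/14 ≈ 15.340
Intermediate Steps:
√(224 + 317/28) = √(6589/28) = √46123/14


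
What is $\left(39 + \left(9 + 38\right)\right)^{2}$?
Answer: $7396$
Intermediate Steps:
$\left(39 + \left(9 + 38\right)\right)^{2} = \left(39 + 47\right)^{2} = 86^{2} = 7396$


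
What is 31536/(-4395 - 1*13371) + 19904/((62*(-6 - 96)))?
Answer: -2560408/520149 ≈ -4.9225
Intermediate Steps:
31536/(-4395 - 1*13371) + 19904/((62*(-6 - 96))) = 31536/(-4395 - 13371) + 19904/((62*(-102))) = 31536/(-17766) + 19904/(-6324) = 31536*(-1/17766) + 19904*(-1/6324) = -584/329 - 4976/1581 = -2560408/520149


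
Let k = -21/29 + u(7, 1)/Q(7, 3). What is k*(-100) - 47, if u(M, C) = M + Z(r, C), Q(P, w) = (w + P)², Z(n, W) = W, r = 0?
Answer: 505/29 ≈ 17.414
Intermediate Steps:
Q(P, w) = (P + w)²
u(M, C) = C + M (u(M, C) = M + C = C + M)
k = -467/725 (k = -21/29 + (1 + 7)/((7 + 3)²) = -21*1/29 + 8/(10²) = -21/29 + 8/100 = -21/29 + 8*(1/100) = -21/29 + 2/25 = -467/725 ≈ -0.64414)
k*(-100) - 47 = -467/725*(-100) - 47 = 1868/29 - 47 = 505/29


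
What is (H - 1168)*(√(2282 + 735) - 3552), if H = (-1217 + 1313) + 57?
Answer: 3605280 - 1015*√3017 ≈ 3.5495e+6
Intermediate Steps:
H = 153 (H = 96 + 57 = 153)
(H - 1168)*(√(2282 + 735) - 3552) = (153 - 1168)*(√(2282 + 735) - 3552) = -1015*(√3017 - 3552) = -1015*(-3552 + √3017) = 3605280 - 1015*√3017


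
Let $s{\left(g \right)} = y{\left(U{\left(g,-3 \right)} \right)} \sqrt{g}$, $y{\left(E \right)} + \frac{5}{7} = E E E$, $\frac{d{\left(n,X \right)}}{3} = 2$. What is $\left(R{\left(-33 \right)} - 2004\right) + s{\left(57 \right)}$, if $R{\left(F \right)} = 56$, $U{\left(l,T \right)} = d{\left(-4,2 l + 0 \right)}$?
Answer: $-1948 + \frac{1507 \sqrt{57}}{7} \approx -322.63$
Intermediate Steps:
$d{\left(n,X \right)} = 6$ ($d{\left(n,X \right)} = 3 \cdot 2 = 6$)
$U{\left(l,T \right)} = 6$
$y{\left(E \right)} = - \frac{5}{7} + E^{3}$ ($y{\left(E \right)} = - \frac{5}{7} + E E E = - \frac{5}{7} + E^{2} E = - \frac{5}{7} + E^{3}$)
$s{\left(g \right)} = \frac{1507 \sqrt{g}}{7}$ ($s{\left(g \right)} = \left(- \frac{5}{7} + 6^{3}\right) \sqrt{g} = \left(- \frac{5}{7} + 216\right) \sqrt{g} = \frac{1507 \sqrt{g}}{7}$)
$\left(R{\left(-33 \right)} - 2004\right) + s{\left(57 \right)} = \left(56 - 2004\right) + \frac{1507 \sqrt{57}}{7} = -1948 + \frac{1507 \sqrt{57}}{7}$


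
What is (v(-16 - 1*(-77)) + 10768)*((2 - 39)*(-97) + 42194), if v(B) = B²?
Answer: 663349887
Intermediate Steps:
(v(-16 - 1*(-77)) + 10768)*((2 - 39)*(-97) + 42194) = ((-16 - 1*(-77))² + 10768)*((2 - 39)*(-97) + 42194) = ((-16 + 77)² + 10768)*(-37*(-97) + 42194) = (61² + 10768)*(3589 + 42194) = (3721 + 10768)*45783 = 14489*45783 = 663349887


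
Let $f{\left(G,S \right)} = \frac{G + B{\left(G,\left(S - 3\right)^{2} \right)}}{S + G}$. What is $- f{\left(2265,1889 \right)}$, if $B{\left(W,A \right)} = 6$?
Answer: $- \frac{2271}{4154} \approx -0.5467$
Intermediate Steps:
$f{\left(G,S \right)} = \frac{6 + G}{G + S}$ ($f{\left(G,S \right)} = \frac{G + 6}{S + G} = \frac{6 + G}{G + S}$)
$- f{\left(2265,1889 \right)} = - \frac{6 + 2265}{2265 + 1889} = - \frac{2271}{4154}$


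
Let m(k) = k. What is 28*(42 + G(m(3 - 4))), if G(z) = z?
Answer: 1148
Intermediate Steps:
28*(42 + G(m(3 - 4))) = 28*(42 + (3 - 4)) = 28*(42 - 1) = 28*41 = 1148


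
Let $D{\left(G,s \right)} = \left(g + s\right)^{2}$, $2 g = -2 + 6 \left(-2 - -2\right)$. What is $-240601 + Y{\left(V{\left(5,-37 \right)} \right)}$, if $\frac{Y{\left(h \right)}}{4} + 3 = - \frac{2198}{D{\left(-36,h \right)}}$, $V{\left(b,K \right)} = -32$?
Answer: $- \frac{262036349}{1089} \approx -2.4062 \cdot 10^{5}$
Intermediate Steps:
$g = -1$ ($g = \frac{-2 + 6 \left(-2 - -2\right)}{2} = \frac{-2 + 6 \left(-2 + 2\right)}{2} = \frac{-2 + 6 \cdot 0}{2} = \frac{-2 + 0}{2} = \frac{1}{2} \left(-2\right) = -1$)
$D{\left(G,s \right)} = \left(-1 + s\right)^{2}$
$Y{\left(h \right)} = -12 - \frac{8792}{\left(-1 + h\right)^{2}}$ ($Y{\left(h \right)} = -12 + 4 \left(- \frac{2198}{\left(-1 + h\right)^{2}}\right) = -12 - \frac{8792}{\left(-1 + h\right)^{2}}$)
$-240601 + Y{\left(V{\left(5,-37 \right)} \right)} = -240601 - \left(12 + \frac{8792}{\left(-1 - 32\right)^{2}}\right) = -240601 - \left(12 + \frac{8792}{1089}\right) = -240601 - \frac{21860}{1089} = - \frac{262036349}{1089}$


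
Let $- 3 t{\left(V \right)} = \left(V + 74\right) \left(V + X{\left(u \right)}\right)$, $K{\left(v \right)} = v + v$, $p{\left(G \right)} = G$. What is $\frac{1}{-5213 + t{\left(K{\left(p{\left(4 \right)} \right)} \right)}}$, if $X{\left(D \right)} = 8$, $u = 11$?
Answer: $- \frac{3}{16951} \approx -0.00017698$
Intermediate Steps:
$K{\left(v \right)} = 2 v$
$t{\left(V \right)} = - \frac{\left(8 + V\right) \left(74 + V\right)}{3}$ ($t{\left(V \right)} = - \frac{\left(V + 74\right) \left(V + 8\right)}{3} = - \frac{\left(74 + V\right) \left(8 + V\right)}{3} = - \frac{\left(8 + V\right) \left(74 + V\right)}{3}$)
$\frac{1}{-5213 + t{\left(K{\left(p{\left(4 \right)} \right)} \right)}} = \frac{1}{-5213 - \left(\frac{592}{3} + \frac{64}{3} + \frac{82}{3} \cdot 2 \cdot 4\right)} = \frac{1}{-5213 - \left(416 + \frac{64}{3}\right)} = \frac{1}{-5213 - \frac{1312}{3}} = \frac{1}{- \frac{16951}{3}} = - \frac{3}{16951}$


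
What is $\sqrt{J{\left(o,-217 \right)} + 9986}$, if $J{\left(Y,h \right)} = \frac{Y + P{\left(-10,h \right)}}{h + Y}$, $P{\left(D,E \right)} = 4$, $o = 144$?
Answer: $\frac{\sqrt{53204590}}{73} \approx 99.92$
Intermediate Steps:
$J{\left(Y,h \right)} = \frac{4 + Y}{Y + h}$ ($J{\left(Y,h \right)} = \frac{Y + 4}{h + Y} = \frac{4 + Y}{Y + h}$)
$\sqrt{J{\left(o,-217 \right)} + 9986} = \sqrt{\frac{4 + 144}{144 - 217} + 9986} = \sqrt{\frac{1}{-73} \cdot 148 + 9986} = \sqrt{\left(- \frac{1}{73}\right) 148 + 9986} = \sqrt{- \frac{148}{73} + 9986} = \sqrt{\frac{728830}{73}} = \frac{\sqrt{53204590}}{73}$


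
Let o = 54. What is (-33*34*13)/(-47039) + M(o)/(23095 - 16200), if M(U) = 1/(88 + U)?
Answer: 840061987/2709142030 ≈ 0.31008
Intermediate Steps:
(-33*34*13)/(-47039) + M(o)/(23095 - 16200) = (-33*34*13)/(-47039) + 1/((88 + 54)*(23095 - 16200)) = -1122*13*(-1/47039) + 1/(142*6895) = -14586*(-1/47039) + (1/142)*(1/6895) = 858/2767 + 1/979090 = 840061987/2709142030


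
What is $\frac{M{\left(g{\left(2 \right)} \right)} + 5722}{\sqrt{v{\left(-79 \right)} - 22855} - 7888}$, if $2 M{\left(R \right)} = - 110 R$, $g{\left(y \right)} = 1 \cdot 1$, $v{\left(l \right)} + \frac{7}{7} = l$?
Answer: $- \frac{44701296}{62243479} - \frac{5667 i \sqrt{22935}}{62243479} \approx -0.71817 - 0.013788 i$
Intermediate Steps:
$v{\left(l \right)} = -1 + l$
$g{\left(y \right)} = 1$
$M{\left(R \right)} = - 55 R$ ($M{\left(R \right)} = \frac{\left(-110\right) R}{2} = - 55 R$)
$\frac{M{\left(g{\left(2 \right)} \right)} + 5722}{\sqrt{v{\left(-79 \right)} - 22855} - 7888} = \frac{\left(-55\right) 1 + 5722}{\sqrt{\left(-1 - 79\right) - 22855} - 7888} = \frac{-55 + 5722}{\sqrt{-80 - 22855} - 7888} = \frac{5667}{\sqrt{-22935} - 7888} = \frac{5667}{i \sqrt{22935} - 7888} = \frac{5667}{-7888 + i \sqrt{22935}}$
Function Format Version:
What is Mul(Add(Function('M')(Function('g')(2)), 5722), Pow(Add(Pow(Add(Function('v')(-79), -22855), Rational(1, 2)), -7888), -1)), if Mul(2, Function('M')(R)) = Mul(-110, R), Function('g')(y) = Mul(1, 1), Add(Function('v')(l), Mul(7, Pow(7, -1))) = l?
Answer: Add(Rational(-44701296, 62243479), Mul(Rational(-5667, 62243479), I, Pow(22935, Rational(1, 2)))) ≈ Add(-0.71817, Mul(-0.013788, I))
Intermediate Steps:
Function('v')(l) = Add(-1, l)
Function('g')(y) = 1
Function('M')(R) = Mul(-55, R) (Function('M')(R) = Mul(Rational(1, 2), Mul(-110, R)) = Mul(-55, R))
Mul(Add(Function('M')(Function('g')(2)), 5722), Pow(Add(Pow(Add(Function('v')(-79), -22855), Rational(1, 2)), -7888), -1)) = Mul(Add(Mul(-55, 1), 5722), Pow(Add(Pow(Add(Add(-1, -79), -22855), Rational(1, 2)), -7888), -1)) = Mul(Add(-55, 5722), Pow(Add(Pow(Add(-80, -22855), Rational(1, 2)), -7888), -1)) = Mul(5667, Pow(Add(Pow(-22935, Rational(1, 2)), -7888), -1)) = Mul(5667, Pow(Add(Mul(I, Pow(22935, Rational(1, 2))), -7888), -1)) = Mul(5667, Pow(Add(-7888, Mul(I, Pow(22935, Rational(1, 2)))), -1))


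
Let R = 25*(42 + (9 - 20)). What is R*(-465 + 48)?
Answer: -323175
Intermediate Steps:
R = 775 (R = 25*(42 - 11) = 25*31 = 775)
R*(-465 + 48) = 775*(-465 + 48) = 775*(-417) = -323175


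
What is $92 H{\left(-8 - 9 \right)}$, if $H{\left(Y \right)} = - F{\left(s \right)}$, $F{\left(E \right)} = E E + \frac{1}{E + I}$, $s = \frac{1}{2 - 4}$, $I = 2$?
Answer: $- \frac{253}{3} \approx -84.333$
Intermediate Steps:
$s = - \frac{1}{2}$ ($s = \frac{1}{-2} = - \frac{1}{2} \approx -0.5$)
$F{\left(E \right)} = E^{2} + \frac{1}{2 + E}$ ($F{\left(E \right)} = E E + \frac{1}{E + 2} = E^{2} + \frac{1}{2 + E}$)
$H{\left(Y \right)} = - \frac{11}{12}$ ($H{\left(Y \right)} = - \frac{1 + \left(- \frac{1}{2}\right)^{3} + 2 \left(- \frac{1}{2}\right)^{2}}{2 - \frac{1}{2}} = - \frac{1 - \frac{1}{8} + 2 \cdot \frac{1}{4}}{\frac{3}{2}} = - \frac{2 \left(1 - \frac{1}{8} + \frac{1}{2}\right)}{3} = - \frac{2 \cdot 11}{3 \cdot 8} = \left(-1\right) \frac{11}{12} = - \frac{11}{12}$)
$92 H{\left(-8 - 9 \right)} = 92 \left(- \frac{11}{12}\right) = - \frac{253}{3}$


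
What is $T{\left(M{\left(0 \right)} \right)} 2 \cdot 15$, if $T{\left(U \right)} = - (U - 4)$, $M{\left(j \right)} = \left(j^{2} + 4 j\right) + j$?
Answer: $120$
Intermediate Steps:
$M{\left(j \right)} = j^{2} + 5 j$
$T{\left(U \right)} = 4 - U$ ($T{\left(U \right)} = - (-4 + U) = 4 - U$)
$T{\left(M{\left(0 \right)} \right)} 2 \cdot 15 = \left(4 - 0 \left(5 + 0\right)\right) 2 \cdot 15 = \left(4 - 0 \cdot 5\right) 2 \cdot 15 = \left(4 - 0\right) 2 \cdot 15 = \left(4 + 0\right) 2 \cdot 15 = 4 \cdot 2 \cdot 15 = 8 \cdot 15 = 120$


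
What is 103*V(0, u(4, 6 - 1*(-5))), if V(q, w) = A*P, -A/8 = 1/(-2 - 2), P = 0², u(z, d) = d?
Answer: 0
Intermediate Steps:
P = 0
A = 2 (A = -8/(-2 - 2) = -8/(-4) = -8*(-¼) = 2)
V(q, w) = 0 (V(q, w) = 2*0 = 0)
103*V(0, u(4, 6 - 1*(-5))) = 103*0 = 0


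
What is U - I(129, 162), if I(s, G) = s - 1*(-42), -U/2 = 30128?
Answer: -60427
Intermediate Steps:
U = -60256 (U = -2*30128 = -60256)
I(s, G) = 42 + s (I(s, G) = s + 42 = 42 + s)
U - I(129, 162) = -60256 - (42 + 129) = -60256 - 1*171 = -60256 - 171 = -60427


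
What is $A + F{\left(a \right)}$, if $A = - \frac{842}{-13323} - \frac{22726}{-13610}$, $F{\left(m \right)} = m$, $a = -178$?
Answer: $- \frac{15980897611}{90663015} \approx -176.27$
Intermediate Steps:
$A = \frac{157119059}{90663015}$ ($A = \left(-842\right) \left(- \frac{1}{13323}\right) - - \frac{11363}{6805} = \frac{842}{13323} + \frac{11363}{6805} = \frac{157119059}{90663015} \approx 1.733$)
$A + F{\left(a \right)} = \frac{157119059}{90663015} - 178 = - \frac{15980897611}{90663015}$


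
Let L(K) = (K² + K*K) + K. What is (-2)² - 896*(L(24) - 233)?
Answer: -844924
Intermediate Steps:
L(K) = K + 2*K² (L(K) = (K² + K²) + K = 2*K² + K = K + 2*K²)
(-2)² - 896*(L(24) - 233) = (-2)² - 896*(24*(1 + 2*24) - 233) = 4 - 896*(24*(1 + 48) - 233) = 4 - 896*(24*49 - 233) = 4 - 896*(1176 - 233) = 4 - 896*943 = 4 - 844928 = -844924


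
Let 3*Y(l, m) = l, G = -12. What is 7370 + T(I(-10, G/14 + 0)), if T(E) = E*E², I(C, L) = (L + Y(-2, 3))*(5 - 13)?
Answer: 85030786/9261 ≈ 9181.6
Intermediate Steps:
Y(l, m) = l/3
I(C, L) = 16/3 - 8*L (I(C, L) = (L + (⅓)*(-2))*(5 - 13) = (L - ⅔)*(-8) = (-⅔ + L)*(-8) = 16/3 - 8*L)
T(E) = E³
7370 + T(I(-10, G/14 + 0)) = 7370 + (16/3 - 8*(-12/14 + 0))³ = 7370 + (16/3 - 8*(-12*1/14 + 0))³ = 7370 + (16/3 - 8*(-6/7 + 0))³ = 7370 + (16/3 - 8*(-6/7))³ = 7370 + (16/3 + 48/7)³ = 7370 + (256/21)³ = 7370 + 16777216/9261 = 85030786/9261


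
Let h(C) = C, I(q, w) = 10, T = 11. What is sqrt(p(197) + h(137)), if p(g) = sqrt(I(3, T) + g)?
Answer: sqrt(137 + 3*sqrt(23)) ≈ 12.304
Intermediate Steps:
p(g) = sqrt(10 + g)
sqrt(p(197) + h(137)) = sqrt(sqrt(10 + 197) + 137) = sqrt(sqrt(207) + 137) = sqrt(3*sqrt(23) + 137) = sqrt(137 + 3*sqrt(23))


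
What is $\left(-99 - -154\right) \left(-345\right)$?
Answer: $-18975$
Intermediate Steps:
$\left(-99 - -154\right) \left(-345\right) = \left(-99 + \left(-32 + 186\right)\right) \left(-345\right) = \left(-99 + 154\right) \left(-345\right) = 55 \left(-345\right) = -18975$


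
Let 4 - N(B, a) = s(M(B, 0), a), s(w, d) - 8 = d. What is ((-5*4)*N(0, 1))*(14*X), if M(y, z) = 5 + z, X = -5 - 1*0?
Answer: -7000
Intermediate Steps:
X = -5 (X = -5 + 0 = -5)
s(w, d) = 8 + d
N(B, a) = -4 - a (N(B, a) = 4 - (8 + a) = 4 + (-8 - a) = -4 - a)
((-5*4)*N(0, 1))*(14*X) = ((-5*4)*(-4 - 1*1))*(14*(-5)) = -20*(-4 - 1)*(-70) = -20*(-5)*(-70) = 100*(-70) = -7000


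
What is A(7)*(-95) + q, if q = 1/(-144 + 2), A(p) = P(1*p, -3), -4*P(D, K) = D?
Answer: 47213/284 ≈ 166.24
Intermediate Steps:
P(D, K) = -D/4
A(p) = -p/4
q = -1/142 (q = 1/(-142) = -1/142 ≈ -0.0070423)
A(7)*(-95) + q = -¼*7*(-95) - 1/142 = -7/4*(-95) - 1/142 = 665/4 - 1/142 = 47213/284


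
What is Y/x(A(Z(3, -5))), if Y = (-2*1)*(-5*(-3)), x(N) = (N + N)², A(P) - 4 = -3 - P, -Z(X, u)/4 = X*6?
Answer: -15/10658 ≈ -0.0014074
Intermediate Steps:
Z(X, u) = -24*X (Z(X, u) = -4*X*6 = -24*X)
A(P) = 1 - P (A(P) = 4 + (-3 - P) = 1 - P)
x(N) = 4*N² (x(N) = (2*N)² = 4*N²)
Y = -30 (Y = -2*15 = -30)
Y/x(A(Z(3, -5))) = -30*1/(4*(1 - (-24)*3)²) = -30*1/(4*(1 - 1*(-72))²) = -30*1/(4*(1 + 72)²) = -30/(4*73²) = -30/(4*5329) = -30/21316 = -30*1/21316 = -15/10658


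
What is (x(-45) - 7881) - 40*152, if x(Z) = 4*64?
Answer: -13705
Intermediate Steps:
x(Z) = 256
(x(-45) - 7881) - 40*152 = (256 - 7881) - 40*152 = -7625 - 6080 = -13705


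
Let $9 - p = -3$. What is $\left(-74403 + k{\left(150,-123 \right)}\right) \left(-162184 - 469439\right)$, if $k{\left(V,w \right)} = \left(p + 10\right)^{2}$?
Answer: $46688940537$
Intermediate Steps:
$p = 12$ ($p = 9 - -3 = 9 + 3 = 12$)
$k{\left(V,w \right)} = 484$ ($k{\left(V,w \right)} = \left(12 + 10\right)^{2} = 22^{2} = 484$)
$\left(-74403 + k{\left(150,-123 \right)}\right) \left(-162184 - 469439\right) = \left(-74403 + 484\right) \left(-162184 - 469439\right) = \left(-73919\right) \left(-631623\right) = 46688940537$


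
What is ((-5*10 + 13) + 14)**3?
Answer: -12167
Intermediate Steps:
((-5*10 + 13) + 14)**3 = ((-50 + 13) + 14)**3 = (-37 + 14)**3 = (-23)**3 = -12167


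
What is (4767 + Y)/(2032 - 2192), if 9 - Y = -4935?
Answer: -9711/160 ≈ -60.694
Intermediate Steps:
Y = 4944 (Y = 9 - 1*(-4935) = 9 + 4935 = 4944)
(4767 + Y)/(2032 - 2192) = (4767 + 4944)/(2032 - 2192) = 9711/(-160) = 9711*(-1/160) = -9711/160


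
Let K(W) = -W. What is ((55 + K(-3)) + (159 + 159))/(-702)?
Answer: -188/351 ≈ -0.53561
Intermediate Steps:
((55 + K(-3)) + (159 + 159))/(-702) = ((55 - 1*(-3)) + (159 + 159))/(-702) = ((55 + 3) + 318)*(-1/702) = (58 + 318)*(-1/702) = 376*(-1/702) = -188/351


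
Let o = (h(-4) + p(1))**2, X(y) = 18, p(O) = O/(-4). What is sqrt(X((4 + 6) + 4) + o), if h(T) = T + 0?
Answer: sqrt(577)/4 ≈ 6.0052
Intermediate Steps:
h(T) = T
p(O) = -O/4 (p(O) = O*(-1/4) = -O/4)
o = 289/16 (o = (-4 - 1/4*1)**2 = (-4 - 1/4)**2 = (-17/4)**2 = 289/16 ≈ 18.063)
sqrt(X((4 + 6) + 4) + o) = sqrt(18 + 289/16) = sqrt(577/16) = sqrt(577)/4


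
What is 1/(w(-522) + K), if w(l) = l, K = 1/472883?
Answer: -472883/246844925 ≈ -0.0019157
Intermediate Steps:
K = 1/472883 ≈ 2.1147e-6
1/(w(-522) + K) = 1/(-522 + 1/472883) = 1/(-246844925/472883) = -472883/246844925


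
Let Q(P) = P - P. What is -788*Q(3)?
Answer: 0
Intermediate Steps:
Q(P) = 0
-788*Q(3) = -788*0 = 0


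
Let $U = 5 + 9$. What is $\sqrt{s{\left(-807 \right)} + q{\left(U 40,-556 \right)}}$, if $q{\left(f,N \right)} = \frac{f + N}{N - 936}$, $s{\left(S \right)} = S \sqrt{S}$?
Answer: $\frac{\sqrt{-373 - 112277103 i \sqrt{807}}}{373} \approx 107.06 - 107.06 i$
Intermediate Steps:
$s{\left(S \right)} = S^{\frac{3}{2}}$
$U = 14$
$q{\left(f,N \right)} = \frac{N + f}{-936 + N}$
$\sqrt{s{\left(-807 \right)} + q{\left(U 40,-556 \right)}} = \sqrt{\left(-807\right)^{\frac{3}{2}} + \frac{-556 + 14 \cdot 40}{-936 - 556}} = \sqrt{- 807 i \sqrt{807} + \frac{-556 + 560}{-1492}} = \sqrt{- 807 i \sqrt{807} - \frac{1}{373}} = \sqrt{- \frac{1}{373} - 807 i \sqrt{807}}$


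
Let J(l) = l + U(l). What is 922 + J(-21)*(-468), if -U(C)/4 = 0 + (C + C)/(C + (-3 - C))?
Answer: 36958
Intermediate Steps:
U(C) = 8*C/3 (U(C) = -4*(0 + (C + C)/(C + (-3 - C))) = -4*(0 + (2*C)/(-3)) = -4*(0 + (2*C)*(-1/3)) = -4*(0 - 2*C/3) = -(-8)*C/3 = 8*C/3)
J(l) = 11*l/3 (J(l) = l + 8*l/3 = 11*l/3)
922 + J(-21)*(-468) = 922 + ((11/3)*(-21))*(-468) = 922 - 77*(-468) = 922 + 36036 = 36958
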